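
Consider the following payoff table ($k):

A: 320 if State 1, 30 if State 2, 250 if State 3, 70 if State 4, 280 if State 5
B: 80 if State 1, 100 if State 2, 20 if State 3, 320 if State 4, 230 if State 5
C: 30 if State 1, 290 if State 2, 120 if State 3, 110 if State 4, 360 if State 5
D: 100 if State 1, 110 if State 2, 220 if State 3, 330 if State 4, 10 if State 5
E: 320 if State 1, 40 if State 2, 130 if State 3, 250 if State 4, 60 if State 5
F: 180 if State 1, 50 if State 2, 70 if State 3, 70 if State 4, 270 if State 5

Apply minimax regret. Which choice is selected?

B

Column bests: State 1=320, State 2=290, State 3=250, State 4=330, State 5=360.
A regrets: 0, 260, 0, 260, 80 → max 260
B regrets: 240, 190, 230, 10, 130 → max 240
C regrets: 290, 0, 130, 220, 0 → max 290
D regrets: 220, 180, 30, 0, 350 → max 350
E regrets: 0, 250, 120, 80, 300 → max 300
F regrets: 140, 240, 180, 260, 90 → max 260
Smallest max regret = 240 → B.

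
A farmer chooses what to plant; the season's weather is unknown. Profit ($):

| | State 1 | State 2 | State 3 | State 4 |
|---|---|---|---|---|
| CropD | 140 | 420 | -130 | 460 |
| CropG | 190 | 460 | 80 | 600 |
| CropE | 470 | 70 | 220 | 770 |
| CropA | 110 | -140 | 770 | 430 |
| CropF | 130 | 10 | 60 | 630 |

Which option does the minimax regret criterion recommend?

CropE

Column bests: State 1=470, State 2=460, State 3=770, State 4=770.
CropD regrets: 330, 40, 900, 310 → max 900
CropG regrets: 280, 0, 690, 170 → max 690
CropE regrets: 0, 390, 550, 0 → max 550
CropA regrets: 360, 600, 0, 340 → max 600
CropF regrets: 340, 450, 710, 140 → max 710
Smallest max regret = 550 → CropE.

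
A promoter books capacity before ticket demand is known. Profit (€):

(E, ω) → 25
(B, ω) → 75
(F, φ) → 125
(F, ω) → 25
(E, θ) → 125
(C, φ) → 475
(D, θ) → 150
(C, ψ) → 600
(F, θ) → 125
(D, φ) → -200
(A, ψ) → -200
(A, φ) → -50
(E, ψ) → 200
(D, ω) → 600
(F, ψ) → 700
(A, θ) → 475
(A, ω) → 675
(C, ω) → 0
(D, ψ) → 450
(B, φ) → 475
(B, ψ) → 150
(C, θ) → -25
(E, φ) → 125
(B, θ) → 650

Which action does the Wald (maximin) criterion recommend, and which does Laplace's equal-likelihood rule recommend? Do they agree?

maximin → B; laplace → B (agree)

Row minima: A=-200, B=75, C=-25, D=-200, E=25, F=25
Best worst-case = 75 → B.
Row averages: A=225, B=337.5, C=262.5, D=250, E=118.75, F=243.75
Highest average = 337.5 → B.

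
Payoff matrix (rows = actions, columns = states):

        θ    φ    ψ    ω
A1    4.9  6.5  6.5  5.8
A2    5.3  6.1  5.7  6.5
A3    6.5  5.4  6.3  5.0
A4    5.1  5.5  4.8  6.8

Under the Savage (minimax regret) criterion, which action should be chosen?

Column bests: θ=6.5, φ=6.5, ψ=6.5, ω=6.8.
A1 regrets: 1.6, 0.0, 0.0, 1.0 → max 1.6
A2 regrets: 1.2, 0.4, 0.8, 0.3 → max 1.2
A3 regrets: 0.0, 1.1, 0.2, 1.8 → max 1.8
A4 regrets: 1.4, 1.0, 1.7, 0.0 → max 1.7
Smallest max regret = 1.2 → A2.

A2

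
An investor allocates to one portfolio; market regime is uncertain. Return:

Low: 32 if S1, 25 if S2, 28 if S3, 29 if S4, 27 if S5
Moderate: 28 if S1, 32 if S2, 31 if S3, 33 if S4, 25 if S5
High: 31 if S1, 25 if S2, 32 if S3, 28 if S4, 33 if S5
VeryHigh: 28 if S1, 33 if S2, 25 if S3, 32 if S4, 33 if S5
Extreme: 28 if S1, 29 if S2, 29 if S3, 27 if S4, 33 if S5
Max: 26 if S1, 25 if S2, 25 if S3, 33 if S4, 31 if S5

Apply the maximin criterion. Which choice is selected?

Extreme

Row minima: Low=25, Moderate=25, High=25, VeryHigh=25, Extreme=27, Max=25
Best worst-case = 27 → Extreme.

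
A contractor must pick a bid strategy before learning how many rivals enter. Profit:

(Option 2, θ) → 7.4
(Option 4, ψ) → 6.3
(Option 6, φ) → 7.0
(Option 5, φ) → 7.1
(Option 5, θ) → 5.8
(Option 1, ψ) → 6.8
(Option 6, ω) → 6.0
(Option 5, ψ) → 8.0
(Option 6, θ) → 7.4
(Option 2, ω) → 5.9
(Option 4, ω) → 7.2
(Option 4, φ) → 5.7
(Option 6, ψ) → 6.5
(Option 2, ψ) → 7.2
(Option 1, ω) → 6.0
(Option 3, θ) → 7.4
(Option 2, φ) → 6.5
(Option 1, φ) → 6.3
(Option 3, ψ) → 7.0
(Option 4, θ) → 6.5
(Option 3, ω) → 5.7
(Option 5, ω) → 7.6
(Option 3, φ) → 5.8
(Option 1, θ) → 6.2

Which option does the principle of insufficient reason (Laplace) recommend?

Option 5

Row averages: Option 1=6.325, Option 2=6.75, Option 3=6.475, Option 4=6.425, Option 5=7.125, Option 6=6.725
Highest average = 7.125 → Option 5.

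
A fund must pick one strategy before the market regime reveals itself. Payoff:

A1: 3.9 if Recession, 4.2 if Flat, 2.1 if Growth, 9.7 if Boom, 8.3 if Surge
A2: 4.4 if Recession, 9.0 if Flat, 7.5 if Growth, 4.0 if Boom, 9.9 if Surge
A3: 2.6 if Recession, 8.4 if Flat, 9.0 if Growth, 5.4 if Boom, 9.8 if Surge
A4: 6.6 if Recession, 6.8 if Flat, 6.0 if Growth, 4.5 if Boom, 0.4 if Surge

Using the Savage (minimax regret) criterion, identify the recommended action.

A3

Column bests: Recession=6.6, Flat=9.0, Growth=9.0, Boom=9.7, Surge=9.9.
A1 regrets: 2.7, 4.8, 6.9, 0.0, 1.6 → max 6.9
A2 regrets: 2.2, 0.0, 1.5, 5.7, 0.0 → max 5.7
A3 regrets: 4.0, 0.6, 0.0, 4.3, 0.1 → max 4.3
A4 regrets: 0.0, 2.2, 3.0, 5.2, 9.5 → max 9.5
Smallest max regret = 4.3 → A3.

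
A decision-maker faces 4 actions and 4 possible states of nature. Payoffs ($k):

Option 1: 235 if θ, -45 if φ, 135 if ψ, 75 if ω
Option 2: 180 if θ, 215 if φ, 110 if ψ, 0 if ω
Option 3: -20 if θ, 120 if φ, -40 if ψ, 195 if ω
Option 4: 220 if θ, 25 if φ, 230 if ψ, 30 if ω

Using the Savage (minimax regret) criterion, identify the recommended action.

Option 4

Column bests: θ=235, φ=215, ψ=230, ω=195.
Option 1 regrets: 0, 260, 95, 120 → max 260
Option 2 regrets: 55, 0, 120, 195 → max 195
Option 3 regrets: 255, 95, 270, 0 → max 270
Option 4 regrets: 15, 190, 0, 165 → max 190
Smallest max regret = 190 → Option 4.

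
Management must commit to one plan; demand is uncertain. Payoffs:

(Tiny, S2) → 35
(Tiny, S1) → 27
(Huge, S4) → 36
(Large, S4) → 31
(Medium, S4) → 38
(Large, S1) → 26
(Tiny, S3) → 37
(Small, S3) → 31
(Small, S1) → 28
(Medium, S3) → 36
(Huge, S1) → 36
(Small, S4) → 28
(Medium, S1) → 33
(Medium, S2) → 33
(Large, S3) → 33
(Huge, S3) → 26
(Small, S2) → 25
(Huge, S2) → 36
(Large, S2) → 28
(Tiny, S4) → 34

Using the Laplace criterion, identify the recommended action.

Row averages: Tiny=33.25, Small=28, Medium=35, Large=29.5, Huge=33.5
Highest average = 35 → Medium.

Medium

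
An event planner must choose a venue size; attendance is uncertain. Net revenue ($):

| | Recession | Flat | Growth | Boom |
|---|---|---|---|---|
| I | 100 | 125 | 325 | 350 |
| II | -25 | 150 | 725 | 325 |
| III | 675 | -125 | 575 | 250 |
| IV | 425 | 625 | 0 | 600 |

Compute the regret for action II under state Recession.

Best payoff under Recession is 675.
Regret = 675 − (-25) = 700.

700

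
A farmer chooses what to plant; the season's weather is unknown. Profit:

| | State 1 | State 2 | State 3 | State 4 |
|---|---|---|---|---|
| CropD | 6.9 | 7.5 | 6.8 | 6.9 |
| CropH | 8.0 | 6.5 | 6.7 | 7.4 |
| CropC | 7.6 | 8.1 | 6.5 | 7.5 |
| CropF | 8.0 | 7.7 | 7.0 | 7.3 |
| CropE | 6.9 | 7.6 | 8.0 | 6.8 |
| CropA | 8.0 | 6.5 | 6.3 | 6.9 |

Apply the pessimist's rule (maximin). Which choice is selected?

CropF

Row minima: CropD=6.8, CropH=6.5, CropC=6.5, CropF=7.0, CropE=6.8, CropA=6.3
Best worst-case = 7.0 → CropF.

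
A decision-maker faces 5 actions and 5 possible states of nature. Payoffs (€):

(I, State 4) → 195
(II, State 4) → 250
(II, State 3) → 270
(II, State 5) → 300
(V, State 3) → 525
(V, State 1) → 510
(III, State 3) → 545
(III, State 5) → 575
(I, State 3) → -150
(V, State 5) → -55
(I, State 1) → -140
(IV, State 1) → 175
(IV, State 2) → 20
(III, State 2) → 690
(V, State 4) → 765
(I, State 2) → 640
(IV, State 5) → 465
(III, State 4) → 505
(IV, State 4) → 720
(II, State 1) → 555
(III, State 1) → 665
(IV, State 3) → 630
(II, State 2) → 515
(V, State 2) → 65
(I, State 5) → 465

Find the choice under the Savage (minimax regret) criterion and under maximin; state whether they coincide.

Column bests: State 1=665, State 2=690, State 3=630, State 4=765, State 5=575.
I regrets: 805, 50, 780, 570, 110 → max 805
II regrets: 110, 175, 360, 515, 275 → max 515
III regrets: 0, 0, 85, 260, 0 → max 260
IV regrets: 490, 670, 0, 45, 110 → max 670
V regrets: 155, 625, 105, 0, 630 → max 630
Smallest max regret = 260 → III.
Row minima: I=-150, II=250, III=505, IV=20, V=-55
Best worst-case = 505 → III.

minimax regret → III; maximin → III (agree)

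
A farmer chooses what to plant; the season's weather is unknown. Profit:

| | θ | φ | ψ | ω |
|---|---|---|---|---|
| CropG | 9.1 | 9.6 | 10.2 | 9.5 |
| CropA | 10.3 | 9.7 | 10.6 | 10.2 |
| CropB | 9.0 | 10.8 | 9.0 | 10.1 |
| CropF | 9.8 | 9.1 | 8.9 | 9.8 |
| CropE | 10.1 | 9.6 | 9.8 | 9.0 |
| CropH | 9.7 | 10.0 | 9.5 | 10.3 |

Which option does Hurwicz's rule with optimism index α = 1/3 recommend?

CropG: 1/3·10.2 + 2/3·9.1 = 142/15
CropA: 1/3·10.6 + 2/3·9.7 = 10
CropB: 1/3·10.8 + 2/3·9.0 = 9.6
CropF: 1/3·9.8 + 2/3·8.9 = 9.2
CropE: 1/3·10.1 + 2/3·9.0 = 281/30
CropH: 1/3·10.3 + 2/3·9.5 = 293/30
Highest Hurwicz score = 10 → CropA.

CropA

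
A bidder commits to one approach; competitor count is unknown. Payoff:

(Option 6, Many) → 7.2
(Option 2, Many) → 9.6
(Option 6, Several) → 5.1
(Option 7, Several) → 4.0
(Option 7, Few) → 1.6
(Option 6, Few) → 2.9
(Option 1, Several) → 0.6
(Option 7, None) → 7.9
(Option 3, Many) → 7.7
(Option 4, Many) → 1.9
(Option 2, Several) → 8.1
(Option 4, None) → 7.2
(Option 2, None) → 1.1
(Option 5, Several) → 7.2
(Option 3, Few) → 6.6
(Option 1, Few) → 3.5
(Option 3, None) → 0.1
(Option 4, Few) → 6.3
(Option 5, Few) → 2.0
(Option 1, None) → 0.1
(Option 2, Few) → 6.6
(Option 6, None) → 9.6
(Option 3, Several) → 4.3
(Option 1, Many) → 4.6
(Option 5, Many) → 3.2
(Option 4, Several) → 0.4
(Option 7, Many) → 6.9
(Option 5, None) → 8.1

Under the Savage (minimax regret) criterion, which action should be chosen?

Option 6

Column bests: None=9.6, Few=6.6, Several=8.1, Many=9.6.
Option 1 regrets: 9.5, 3.1, 7.5, 5.0 → max 9.5
Option 2 regrets: 8.5, 0.0, 0.0, 0.0 → max 8.5
Option 3 regrets: 9.5, 0.0, 3.8, 1.9 → max 9.5
Option 4 regrets: 2.4, 0.3, 7.7, 7.7 → max 7.7
Option 5 regrets: 1.5, 4.6, 0.9, 6.4 → max 6.4
Option 6 regrets: 0.0, 3.7, 3.0, 2.4 → max 3.7
Option 7 regrets: 1.7, 5.0, 4.1, 2.7 → max 5.0
Smallest max regret = 3.7 → Option 6.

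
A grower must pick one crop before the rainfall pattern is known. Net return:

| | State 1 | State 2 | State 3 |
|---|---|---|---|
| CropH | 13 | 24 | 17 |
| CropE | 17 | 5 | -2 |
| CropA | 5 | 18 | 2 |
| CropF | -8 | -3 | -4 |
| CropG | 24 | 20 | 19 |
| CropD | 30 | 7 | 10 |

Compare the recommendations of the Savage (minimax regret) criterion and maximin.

Column bests: State 1=30, State 2=24, State 3=19.
CropH regrets: 17, 0, 2 → max 17
CropE regrets: 13, 19, 21 → max 21
CropA regrets: 25, 6, 17 → max 25
CropF regrets: 38, 27, 23 → max 38
CropG regrets: 6, 4, 0 → max 6
CropD regrets: 0, 17, 9 → max 17
Smallest max regret = 6 → CropG.
Row minima: CropH=13, CropE=-2, CropA=2, CropF=-8, CropG=19, CropD=7
Best worst-case = 19 → CropG.

minimax regret → CropG; maximin → CropG (agree)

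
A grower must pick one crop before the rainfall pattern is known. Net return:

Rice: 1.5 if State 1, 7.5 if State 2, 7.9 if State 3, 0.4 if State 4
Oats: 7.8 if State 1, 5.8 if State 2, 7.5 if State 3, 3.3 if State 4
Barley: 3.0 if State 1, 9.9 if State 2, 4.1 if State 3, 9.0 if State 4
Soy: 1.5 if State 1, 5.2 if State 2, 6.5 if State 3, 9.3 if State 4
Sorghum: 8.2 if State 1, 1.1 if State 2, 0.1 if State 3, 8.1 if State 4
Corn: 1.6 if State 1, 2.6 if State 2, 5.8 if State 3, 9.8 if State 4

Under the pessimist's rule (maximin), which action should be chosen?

Oats

Row minima: Rice=0.4, Oats=3.3, Barley=3.0, Soy=1.5, Sorghum=0.1, Corn=1.6
Best worst-case = 3.3 → Oats.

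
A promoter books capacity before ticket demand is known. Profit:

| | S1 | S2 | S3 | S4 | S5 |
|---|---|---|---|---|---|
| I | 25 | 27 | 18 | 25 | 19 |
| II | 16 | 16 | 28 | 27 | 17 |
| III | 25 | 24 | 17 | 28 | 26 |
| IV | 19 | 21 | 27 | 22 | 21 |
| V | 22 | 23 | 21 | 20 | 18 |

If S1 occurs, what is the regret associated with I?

0

Best payoff under S1 is 25.
Regret = 25 − 25 = 0.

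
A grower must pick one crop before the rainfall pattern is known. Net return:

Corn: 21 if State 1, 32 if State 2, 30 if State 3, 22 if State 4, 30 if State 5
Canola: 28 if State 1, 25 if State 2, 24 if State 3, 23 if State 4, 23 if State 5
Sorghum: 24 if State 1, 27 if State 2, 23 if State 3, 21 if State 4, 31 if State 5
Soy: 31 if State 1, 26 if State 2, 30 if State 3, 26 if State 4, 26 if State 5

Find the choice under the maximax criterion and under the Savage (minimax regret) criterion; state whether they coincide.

Row maxima: Corn=32, Canola=28, Sorghum=31, Soy=31
Best best-case = 32 → Corn.
Column bests: State 1=31, State 2=32, State 3=30, State 4=26, State 5=31.
Corn regrets: 10, 0, 0, 4, 1 → max 10
Canola regrets: 3, 7, 6, 3, 8 → max 8
Sorghum regrets: 7, 5, 7, 5, 0 → max 7
Soy regrets: 0, 6, 0, 0, 5 → max 6
Smallest max regret = 6 → Soy.

maximax → Corn; minimax regret → Soy (disagree)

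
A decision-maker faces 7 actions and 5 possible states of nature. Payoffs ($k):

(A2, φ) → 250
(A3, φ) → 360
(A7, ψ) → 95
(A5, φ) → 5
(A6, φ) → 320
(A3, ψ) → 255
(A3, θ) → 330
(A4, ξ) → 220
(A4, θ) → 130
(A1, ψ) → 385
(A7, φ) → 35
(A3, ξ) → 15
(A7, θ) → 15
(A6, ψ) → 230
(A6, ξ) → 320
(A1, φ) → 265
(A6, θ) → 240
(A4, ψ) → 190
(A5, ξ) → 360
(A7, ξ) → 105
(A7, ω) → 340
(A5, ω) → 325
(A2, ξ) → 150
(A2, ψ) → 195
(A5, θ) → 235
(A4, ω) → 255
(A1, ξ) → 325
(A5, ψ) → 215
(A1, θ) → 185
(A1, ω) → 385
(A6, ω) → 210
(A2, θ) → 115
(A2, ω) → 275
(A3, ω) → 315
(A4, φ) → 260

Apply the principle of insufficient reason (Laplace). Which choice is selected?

A1

Row averages: A1=309, A2=197, A3=255, A4=211, A5=228, A6=264, A7=118
Highest average = 309 → A1.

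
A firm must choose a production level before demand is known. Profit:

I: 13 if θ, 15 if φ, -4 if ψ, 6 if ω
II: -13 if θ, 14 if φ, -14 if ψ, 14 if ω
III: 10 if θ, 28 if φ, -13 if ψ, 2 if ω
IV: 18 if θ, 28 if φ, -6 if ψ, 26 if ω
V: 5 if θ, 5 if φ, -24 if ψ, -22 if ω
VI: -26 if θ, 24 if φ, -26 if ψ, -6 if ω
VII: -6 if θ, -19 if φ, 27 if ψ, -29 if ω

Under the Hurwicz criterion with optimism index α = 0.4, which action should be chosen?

I: 0.4·15 + 0.6·(-4) = 3.6
II: 0.4·14 + 0.6·(-14) = -2.8
III: 0.4·28 + 0.6·(-13) = 3.4
IV: 0.4·28 + 0.6·(-6) = 7.6
V: 0.4·5 + 0.6·(-24) = -12.4
VI: 0.4·24 + 0.6·(-26) = -6
VII: 0.4·27 + 0.6·(-29) = -6.6
Highest Hurwicz score = 7.6 → IV.

IV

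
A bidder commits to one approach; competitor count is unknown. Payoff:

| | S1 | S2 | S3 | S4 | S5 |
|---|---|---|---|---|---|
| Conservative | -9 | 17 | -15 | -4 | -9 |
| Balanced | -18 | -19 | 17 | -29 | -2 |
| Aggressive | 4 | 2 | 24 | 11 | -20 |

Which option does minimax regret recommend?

Column bests: S1=4, S2=17, S3=24, S4=11, S5=-2.
Conservative regrets: 13, 0, 39, 15, 7 → max 39
Balanced regrets: 22, 36, 7, 40, 0 → max 40
Aggressive regrets: 0, 15, 0, 0, 18 → max 18
Smallest max regret = 18 → Aggressive.

Aggressive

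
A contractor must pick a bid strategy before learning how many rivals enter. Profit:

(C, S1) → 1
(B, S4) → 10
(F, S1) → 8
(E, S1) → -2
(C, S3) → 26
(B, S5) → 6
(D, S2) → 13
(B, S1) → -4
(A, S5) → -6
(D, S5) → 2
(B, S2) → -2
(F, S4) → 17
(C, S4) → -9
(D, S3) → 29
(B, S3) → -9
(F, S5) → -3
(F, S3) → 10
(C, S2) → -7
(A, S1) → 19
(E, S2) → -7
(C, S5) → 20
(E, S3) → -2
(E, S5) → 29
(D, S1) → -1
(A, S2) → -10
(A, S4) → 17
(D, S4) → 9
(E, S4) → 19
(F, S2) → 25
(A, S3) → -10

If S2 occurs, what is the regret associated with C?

Best payoff under S2 is 25.
Regret = 25 − (-7) = 32.

32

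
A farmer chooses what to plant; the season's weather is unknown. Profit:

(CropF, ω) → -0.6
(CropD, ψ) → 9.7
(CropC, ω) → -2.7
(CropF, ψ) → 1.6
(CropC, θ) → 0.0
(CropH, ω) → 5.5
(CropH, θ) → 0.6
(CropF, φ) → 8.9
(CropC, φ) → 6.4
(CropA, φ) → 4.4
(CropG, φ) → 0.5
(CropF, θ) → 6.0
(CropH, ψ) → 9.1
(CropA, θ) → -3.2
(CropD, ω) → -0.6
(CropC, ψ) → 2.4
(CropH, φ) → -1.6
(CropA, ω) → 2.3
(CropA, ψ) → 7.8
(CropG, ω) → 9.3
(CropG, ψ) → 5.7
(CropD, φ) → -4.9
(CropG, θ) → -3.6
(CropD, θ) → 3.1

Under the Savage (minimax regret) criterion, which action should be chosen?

Column bests: θ=6.0, φ=8.9, ψ=9.7, ω=9.3.
CropC regrets: 6.0, 2.5, 7.3, 12.0 → max 12.0
CropH regrets: 5.4, 10.5, 0.6, 3.8 → max 10.5
CropA regrets: 9.2, 4.5, 1.9, 7.0 → max 9.2
CropF regrets: 0.0, 0.0, 8.1, 9.9 → max 9.9
CropD regrets: 2.9, 13.8, 0.0, 9.9 → max 13.8
CropG regrets: 9.6, 8.4, 4.0, 0.0 → max 9.6
Smallest max regret = 9.2 → CropA.

CropA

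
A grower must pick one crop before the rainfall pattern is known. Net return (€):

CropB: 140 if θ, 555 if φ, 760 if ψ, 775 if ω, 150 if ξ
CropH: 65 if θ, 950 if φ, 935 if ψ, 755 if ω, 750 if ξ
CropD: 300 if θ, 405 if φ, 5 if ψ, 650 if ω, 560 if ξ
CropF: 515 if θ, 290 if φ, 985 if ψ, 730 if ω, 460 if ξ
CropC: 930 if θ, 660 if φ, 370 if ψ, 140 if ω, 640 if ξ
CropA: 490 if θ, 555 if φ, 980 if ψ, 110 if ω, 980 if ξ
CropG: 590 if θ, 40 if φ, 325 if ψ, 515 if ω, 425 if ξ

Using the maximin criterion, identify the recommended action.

CropF

Row minima: CropB=140, CropH=65, CropD=5, CropF=290, CropC=140, CropA=110, CropG=40
Best worst-case = 290 → CropF.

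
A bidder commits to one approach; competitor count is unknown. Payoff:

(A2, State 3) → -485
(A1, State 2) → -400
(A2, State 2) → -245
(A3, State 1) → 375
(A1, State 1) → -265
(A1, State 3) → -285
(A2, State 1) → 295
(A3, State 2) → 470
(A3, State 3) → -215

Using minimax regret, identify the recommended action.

Column bests: State 1=375, State 2=470, State 3=-215.
A1 regrets: 640, 870, 70 → max 870
A2 regrets: 80, 715, 270 → max 715
A3 regrets: 0, 0, 0 → max 0
Smallest max regret = 0 → A3.

A3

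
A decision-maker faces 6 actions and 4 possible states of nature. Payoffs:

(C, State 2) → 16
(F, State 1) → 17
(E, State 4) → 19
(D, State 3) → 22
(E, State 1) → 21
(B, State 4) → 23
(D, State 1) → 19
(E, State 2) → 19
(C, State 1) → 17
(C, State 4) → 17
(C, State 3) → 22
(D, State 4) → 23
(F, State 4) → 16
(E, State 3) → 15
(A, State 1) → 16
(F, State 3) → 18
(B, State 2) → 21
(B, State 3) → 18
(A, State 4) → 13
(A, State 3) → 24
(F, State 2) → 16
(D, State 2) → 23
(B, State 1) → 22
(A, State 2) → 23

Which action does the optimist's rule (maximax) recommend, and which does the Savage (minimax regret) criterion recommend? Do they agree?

Row maxima: A=24, B=23, C=22, D=23, E=21, F=18
Best best-case = 24 → A.
Column bests: State 1=22, State 2=23, State 3=24, State 4=23.
A regrets: 6, 0, 0, 10 → max 10
B regrets: 0, 2, 6, 0 → max 6
C regrets: 5, 7, 2, 6 → max 7
D regrets: 3, 0, 2, 0 → max 3
E regrets: 1, 4, 9, 4 → max 9
F regrets: 5, 7, 6, 7 → max 7
Smallest max regret = 3 → D.

maximax → A; minimax regret → D (disagree)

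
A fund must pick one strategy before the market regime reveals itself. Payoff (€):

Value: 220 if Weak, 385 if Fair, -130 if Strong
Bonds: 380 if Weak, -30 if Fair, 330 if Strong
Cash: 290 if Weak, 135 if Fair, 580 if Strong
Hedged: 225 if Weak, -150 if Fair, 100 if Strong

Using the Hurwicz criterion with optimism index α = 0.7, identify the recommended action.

Value: 0.7·385 + 0.3·(-130) = 230.5
Bonds: 0.7·380 + 0.3·(-30) = 257
Cash: 0.7·580 + 0.3·135 = 446.5
Hedged: 0.7·225 + 0.3·(-150) = 112.5
Highest Hurwicz score = 446.5 → Cash.

Cash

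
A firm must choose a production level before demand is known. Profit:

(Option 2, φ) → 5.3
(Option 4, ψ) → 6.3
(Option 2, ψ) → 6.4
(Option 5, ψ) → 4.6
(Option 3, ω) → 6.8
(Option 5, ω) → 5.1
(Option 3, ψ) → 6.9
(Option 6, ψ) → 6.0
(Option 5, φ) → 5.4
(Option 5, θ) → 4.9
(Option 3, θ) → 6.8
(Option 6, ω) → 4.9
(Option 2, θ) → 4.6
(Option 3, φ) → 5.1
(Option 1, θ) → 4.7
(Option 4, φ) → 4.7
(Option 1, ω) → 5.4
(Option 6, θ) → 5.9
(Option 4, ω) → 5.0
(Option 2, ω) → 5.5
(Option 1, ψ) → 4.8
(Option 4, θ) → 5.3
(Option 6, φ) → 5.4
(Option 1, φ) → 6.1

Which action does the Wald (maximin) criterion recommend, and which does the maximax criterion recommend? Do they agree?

Row minima: Option 1=4.7, Option 2=4.6, Option 3=5.1, Option 4=4.7, Option 5=4.6, Option 6=4.9
Best worst-case = 5.1 → Option 3.
Row maxima: Option 1=6.1, Option 2=6.4, Option 3=6.9, Option 4=6.3, Option 5=5.4, Option 6=6.0
Best best-case = 6.9 → Option 3.

maximin → Option 3; maximax → Option 3 (agree)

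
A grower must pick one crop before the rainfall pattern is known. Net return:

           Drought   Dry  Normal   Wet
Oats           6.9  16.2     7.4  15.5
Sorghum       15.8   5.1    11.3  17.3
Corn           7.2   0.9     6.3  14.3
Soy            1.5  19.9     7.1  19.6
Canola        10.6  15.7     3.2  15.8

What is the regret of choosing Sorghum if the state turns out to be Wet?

Best payoff under Wet is 19.6.
Regret = 19.6 − 17.3 = 2.3.

2.3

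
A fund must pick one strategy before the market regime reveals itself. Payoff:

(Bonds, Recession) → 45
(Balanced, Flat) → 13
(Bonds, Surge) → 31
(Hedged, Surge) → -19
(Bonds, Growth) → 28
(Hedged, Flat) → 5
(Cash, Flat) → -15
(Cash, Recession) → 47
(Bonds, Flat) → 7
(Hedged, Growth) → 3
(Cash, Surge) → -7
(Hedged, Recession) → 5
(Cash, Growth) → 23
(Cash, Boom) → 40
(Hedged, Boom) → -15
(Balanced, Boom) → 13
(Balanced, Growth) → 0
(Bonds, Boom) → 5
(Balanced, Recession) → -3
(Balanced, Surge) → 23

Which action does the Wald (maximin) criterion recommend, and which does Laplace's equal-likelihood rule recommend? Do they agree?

maximin → Bonds; laplace → Bonds (agree)

Row minima: Bonds=5, Hedged=-19, Cash=-15, Balanced=-3
Best worst-case = 5 → Bonds.
Row averages: Bonds=23.2, Hedged=-4.2, Cash=17.6, Balanced=9.2
Highest average = 23.2 → Bonds.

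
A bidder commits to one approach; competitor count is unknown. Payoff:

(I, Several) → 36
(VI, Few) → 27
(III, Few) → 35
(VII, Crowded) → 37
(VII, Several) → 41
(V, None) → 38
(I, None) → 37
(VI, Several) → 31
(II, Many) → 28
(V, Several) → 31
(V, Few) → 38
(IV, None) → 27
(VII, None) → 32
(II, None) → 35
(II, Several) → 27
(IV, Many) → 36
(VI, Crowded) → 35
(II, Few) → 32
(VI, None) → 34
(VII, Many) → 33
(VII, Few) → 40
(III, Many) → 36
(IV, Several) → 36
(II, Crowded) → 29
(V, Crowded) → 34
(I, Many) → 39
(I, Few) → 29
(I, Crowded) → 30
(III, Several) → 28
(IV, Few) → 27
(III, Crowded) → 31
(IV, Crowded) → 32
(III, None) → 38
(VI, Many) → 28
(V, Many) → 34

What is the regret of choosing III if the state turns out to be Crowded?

Best payoff under Crowded is 37.
Regret = 37 − 31 = 6.

6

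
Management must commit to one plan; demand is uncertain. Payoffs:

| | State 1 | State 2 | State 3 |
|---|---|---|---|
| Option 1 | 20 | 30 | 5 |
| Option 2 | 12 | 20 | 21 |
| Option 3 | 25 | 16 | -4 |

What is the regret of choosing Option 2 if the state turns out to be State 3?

Best payoff under State 3 is 21.
Regret = 21 − 21 = 0.

0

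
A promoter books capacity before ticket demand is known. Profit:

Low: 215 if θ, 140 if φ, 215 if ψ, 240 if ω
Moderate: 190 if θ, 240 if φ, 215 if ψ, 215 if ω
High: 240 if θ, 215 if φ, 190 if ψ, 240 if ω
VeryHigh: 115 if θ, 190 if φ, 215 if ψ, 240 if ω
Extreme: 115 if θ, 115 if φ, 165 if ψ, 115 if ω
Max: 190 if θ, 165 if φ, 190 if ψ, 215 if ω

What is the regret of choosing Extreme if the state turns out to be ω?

125

Best payoff under ω is 240.
Regret = 240 − 115 = 125.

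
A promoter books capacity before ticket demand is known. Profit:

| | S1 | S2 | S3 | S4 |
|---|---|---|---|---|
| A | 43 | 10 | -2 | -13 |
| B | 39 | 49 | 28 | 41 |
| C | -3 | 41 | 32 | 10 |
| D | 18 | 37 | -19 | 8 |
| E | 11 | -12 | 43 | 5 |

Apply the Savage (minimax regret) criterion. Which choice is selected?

B

Column bests: S1=43, S2=49, S3=43, S4=41.
A regrets: 0, 39, 45, 54 → max 54
B regrets: 4, 0, 15, 0 → max 15
C regrets: 46, 8, 11, 31 → max 46
D regrets: 25, 12, 62, 33 → max 62
E regrets: 32, 61, 0, 36 → max 61
Smallest max regret = 15 → B.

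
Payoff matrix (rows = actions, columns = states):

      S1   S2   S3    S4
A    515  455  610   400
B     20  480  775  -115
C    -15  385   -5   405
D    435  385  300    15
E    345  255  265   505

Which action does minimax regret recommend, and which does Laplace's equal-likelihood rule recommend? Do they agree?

Column bests: S1=515, S2=480, S3=775, S4=505.
A regrets: 0, 25, 165, 105 → max 165
B regrets: 495, 0, 0, 620 → max 620
C regrets: 530, 95, 780, 100 → max 780
D regrets: 80, 95, 475, 490 → max 490
E regrets: 170, 225, 510, 0 → max 510
Smallest max regret = 165 → A.
Row averages: A=495, B=290, C=192.5, D=283.75, E=342.5
Highest average = 495 → A.

minimax regret → A; laplace → A (agree)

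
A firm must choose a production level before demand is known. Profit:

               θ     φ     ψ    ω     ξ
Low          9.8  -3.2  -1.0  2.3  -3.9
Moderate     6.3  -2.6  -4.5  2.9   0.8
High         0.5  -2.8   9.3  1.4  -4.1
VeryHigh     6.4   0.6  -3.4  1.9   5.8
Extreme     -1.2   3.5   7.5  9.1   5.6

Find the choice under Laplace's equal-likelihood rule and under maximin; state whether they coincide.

Row averages: Low=0.8, Moderate=0.58, High=0.86, VeryHigh=2.26, Extreme=4.9
Highest average = 4.9 → Extreme.
Row minima: Low=-3.9, Moderate=-4.5, High=-4.1, VeryHigh=-3.4, Extreme=-1.2
Best worst-case = -1.2 → Extreme.

laplace → Extreme; maximin → Extreme (agree)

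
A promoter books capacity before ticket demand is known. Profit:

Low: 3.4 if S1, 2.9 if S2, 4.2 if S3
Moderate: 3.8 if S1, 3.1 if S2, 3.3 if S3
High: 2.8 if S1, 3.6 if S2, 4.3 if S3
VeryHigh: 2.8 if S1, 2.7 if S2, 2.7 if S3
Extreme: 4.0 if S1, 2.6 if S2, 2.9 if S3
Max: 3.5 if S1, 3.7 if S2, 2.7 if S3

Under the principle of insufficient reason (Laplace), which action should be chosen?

Row averages: Low=3.5, Moderate=3.4, High=107/30, VeryHigh=41/15, Extreme=19/6, Max=3.3
Highest average = 107/30 → High.

High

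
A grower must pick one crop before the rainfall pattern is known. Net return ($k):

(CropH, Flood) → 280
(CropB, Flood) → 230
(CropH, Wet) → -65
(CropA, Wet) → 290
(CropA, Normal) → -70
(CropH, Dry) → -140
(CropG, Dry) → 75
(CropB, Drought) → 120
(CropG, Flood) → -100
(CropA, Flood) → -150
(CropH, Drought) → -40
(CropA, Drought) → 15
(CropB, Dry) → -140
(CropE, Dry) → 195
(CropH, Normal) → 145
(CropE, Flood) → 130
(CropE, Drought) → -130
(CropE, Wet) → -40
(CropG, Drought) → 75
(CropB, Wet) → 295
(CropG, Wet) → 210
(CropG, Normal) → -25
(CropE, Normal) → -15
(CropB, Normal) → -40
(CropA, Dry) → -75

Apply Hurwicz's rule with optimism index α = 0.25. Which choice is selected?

CropG

CropH: 0.25·280 + 0.75·(-140) = -35
CropG: 0.25·210 + 0.75·(-100) = -22.5
CropB: 0.25·295 + 0.75·(-140) = -31.25
CropE: 0.25·195 + 0.75·(-130) = -48.75
CropA: 0.25·290 + 0.75·(-150) = -40
Highest Hurwicz score = -22.5 → CropG.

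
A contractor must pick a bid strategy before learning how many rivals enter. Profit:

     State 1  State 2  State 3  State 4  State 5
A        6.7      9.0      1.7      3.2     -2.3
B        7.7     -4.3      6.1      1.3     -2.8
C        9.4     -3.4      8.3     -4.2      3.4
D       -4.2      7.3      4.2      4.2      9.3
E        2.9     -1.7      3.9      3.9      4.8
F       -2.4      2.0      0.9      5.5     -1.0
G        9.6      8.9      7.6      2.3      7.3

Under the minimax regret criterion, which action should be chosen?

Column bests: State 1=9.6, State 2=9.0, State 3=8.3, State 4=5.5, State 5=9.3.
A regrets: 2.9, 0.0, 6.6, 2.3, 11.6 → max 11.6
B regrets: 1.9, 13.3, 2.2, 4.2, 12.1 → max 13.3
C regrets: 0.2, 12.4, 0.0, 9.7, 5.9 → max 12.4
D regrets: 13.8, 1.7, 4.1, 1.3, 0.0 → max 13.8
E regrets: 6.7, 10.7, 4.4, 1.6, 4.5 → max 10.7
F regrets: 12.0, 7.0, 7.4, 0.0, 10.3 → max 12.0
G regrets: 0.0, 0.1, 0.7, 3.2, 2.0 → max 3.2
Smallest max regret = 3.2 → G.

G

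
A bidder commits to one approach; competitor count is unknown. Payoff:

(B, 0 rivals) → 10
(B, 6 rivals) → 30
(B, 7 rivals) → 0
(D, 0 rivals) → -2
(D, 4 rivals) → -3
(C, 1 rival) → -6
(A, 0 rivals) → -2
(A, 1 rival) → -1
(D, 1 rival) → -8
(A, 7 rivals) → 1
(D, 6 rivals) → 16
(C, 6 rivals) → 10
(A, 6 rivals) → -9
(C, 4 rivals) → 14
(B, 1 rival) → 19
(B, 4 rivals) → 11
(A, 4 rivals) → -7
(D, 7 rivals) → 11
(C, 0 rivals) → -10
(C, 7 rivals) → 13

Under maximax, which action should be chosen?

Row maxima: A=1, B=30, C=14, D=16
Best best-case = 30 → B.

B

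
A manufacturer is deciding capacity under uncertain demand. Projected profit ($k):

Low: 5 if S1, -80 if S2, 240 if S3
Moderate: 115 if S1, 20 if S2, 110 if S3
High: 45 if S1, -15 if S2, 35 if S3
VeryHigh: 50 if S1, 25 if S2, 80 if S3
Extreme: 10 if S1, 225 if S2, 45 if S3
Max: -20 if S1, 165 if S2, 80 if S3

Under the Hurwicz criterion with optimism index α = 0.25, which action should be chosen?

Extreme

Low: 0.25·240 + 0.75·(-80) = 0
Moderate: 0.25·115 + 0.75·20 = 43.75
High: 0.25·45 + 0.75·(-15) = 0
VeryHigh: 0.25·80 + 0.75·25 = 38.75
Extreme: 0.25·225 + 0.75·10 = 63.75
Max: 0.25·165 + 0.75·(-20) = 26.25
Highest Hurwicz score = 63.75 → Extreme.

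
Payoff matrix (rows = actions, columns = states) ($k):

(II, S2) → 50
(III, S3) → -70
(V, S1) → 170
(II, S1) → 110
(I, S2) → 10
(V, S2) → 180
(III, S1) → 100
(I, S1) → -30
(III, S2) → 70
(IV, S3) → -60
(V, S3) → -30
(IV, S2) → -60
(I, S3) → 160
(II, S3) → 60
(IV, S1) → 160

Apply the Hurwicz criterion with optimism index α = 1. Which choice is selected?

I: 1·160 + 0·(-30) = 160
II: 1·110 + 0·50 = 110
III: 1·100 + 0·(-70) = 100
IV: 1·160 + 0·(-60) = 160
V: 1·180 + 0·(-30) = 180
Highest Hurwicz score = 180 → V.

V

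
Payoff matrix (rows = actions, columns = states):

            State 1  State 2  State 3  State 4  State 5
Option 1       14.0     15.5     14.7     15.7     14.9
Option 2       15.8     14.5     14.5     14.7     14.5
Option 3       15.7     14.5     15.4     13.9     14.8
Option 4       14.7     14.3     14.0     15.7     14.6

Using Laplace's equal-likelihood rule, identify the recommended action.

Row averages: Option 1=14.96, Option 2=14.8, Option 3=14.86, Option 4=14.66
Highest average = 14.96 → Option 1.

Option 1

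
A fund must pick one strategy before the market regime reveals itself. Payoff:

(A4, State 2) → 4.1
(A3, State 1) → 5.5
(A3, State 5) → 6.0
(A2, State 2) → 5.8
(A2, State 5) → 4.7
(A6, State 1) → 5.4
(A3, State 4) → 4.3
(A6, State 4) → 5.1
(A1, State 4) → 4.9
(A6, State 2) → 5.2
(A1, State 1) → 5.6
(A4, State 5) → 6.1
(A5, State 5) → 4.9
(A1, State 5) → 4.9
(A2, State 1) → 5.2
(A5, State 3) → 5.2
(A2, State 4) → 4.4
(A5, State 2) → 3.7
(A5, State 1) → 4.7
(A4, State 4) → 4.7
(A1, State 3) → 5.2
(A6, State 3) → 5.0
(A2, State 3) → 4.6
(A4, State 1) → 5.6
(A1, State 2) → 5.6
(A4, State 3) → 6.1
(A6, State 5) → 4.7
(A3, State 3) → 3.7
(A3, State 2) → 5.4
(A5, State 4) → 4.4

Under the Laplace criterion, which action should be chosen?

Row averages: A1=5.24, A2=4.94, A3=4.98, A4=5.32, A5=4.58, A6=5.08
Highest average = 5.32 → A4.

A4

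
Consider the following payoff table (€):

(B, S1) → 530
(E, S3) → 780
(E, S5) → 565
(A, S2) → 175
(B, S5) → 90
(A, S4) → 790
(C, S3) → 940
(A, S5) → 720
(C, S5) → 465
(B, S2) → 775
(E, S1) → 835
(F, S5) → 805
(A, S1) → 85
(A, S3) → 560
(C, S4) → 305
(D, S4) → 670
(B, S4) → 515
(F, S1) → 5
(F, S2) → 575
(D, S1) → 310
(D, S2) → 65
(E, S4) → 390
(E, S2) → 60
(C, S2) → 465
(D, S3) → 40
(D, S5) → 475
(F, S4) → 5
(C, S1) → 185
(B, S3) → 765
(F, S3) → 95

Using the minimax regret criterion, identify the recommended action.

Column bests: S1=835, S2=775, S3=940, S4=790, S5=805.
A regrets: 750, 600, 380, 0, 85 → max 750
B regrets: 305, 0, 175, 275, 715 → max 715
C regrets: 650, 310, 0, 485, 340 → max 650
D regrets: 525, 710, 900, 120, 330 → max 900
E regrets: 0, 715, 160, 400, 240 → max 715
F regrets: 830, 200, 845, 785, 0 → max 845
Smallest max regret = 650 → C.

C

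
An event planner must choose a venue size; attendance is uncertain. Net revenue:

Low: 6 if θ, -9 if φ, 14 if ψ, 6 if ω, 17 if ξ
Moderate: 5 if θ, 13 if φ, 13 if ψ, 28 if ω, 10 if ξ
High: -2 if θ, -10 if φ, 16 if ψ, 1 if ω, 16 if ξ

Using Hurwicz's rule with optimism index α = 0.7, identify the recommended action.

Moderate

Low: 0.7·17 + 0.3·(-9) = 9.2
Moderate: 0.7·28 + 0.3·5 = 21.1
High: 0.7·16 + 0.3·(-10) = 8.2
Highest Hurwicz score = 21.1 → Moderate.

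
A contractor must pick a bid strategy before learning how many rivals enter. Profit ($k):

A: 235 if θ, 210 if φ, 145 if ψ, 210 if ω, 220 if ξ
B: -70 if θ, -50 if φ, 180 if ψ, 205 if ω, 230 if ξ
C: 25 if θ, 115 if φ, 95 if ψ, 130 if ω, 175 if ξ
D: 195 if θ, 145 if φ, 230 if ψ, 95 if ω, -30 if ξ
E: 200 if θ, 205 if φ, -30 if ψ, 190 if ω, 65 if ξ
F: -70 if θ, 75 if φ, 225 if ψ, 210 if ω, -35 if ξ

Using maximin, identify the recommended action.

Row minima: A=145, B=-70, C=25, D=-30, E=-30, F=-70
Best worst-case = 145 → A.

A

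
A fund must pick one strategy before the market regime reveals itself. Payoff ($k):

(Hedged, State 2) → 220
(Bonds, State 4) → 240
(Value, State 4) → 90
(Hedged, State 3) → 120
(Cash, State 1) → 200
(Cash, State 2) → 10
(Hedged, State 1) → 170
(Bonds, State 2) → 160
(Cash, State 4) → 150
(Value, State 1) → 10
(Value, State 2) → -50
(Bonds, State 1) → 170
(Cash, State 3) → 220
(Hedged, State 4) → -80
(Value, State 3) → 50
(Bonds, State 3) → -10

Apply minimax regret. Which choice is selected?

Column bests: State 1=200, State 2=220, State 3=220, State 4=240.
Value regrets: 190, 270, 170, 150 → max 270
Hedged regrets: 30, 0, 100, 320 → max 320
Bonds regrets: 30, 60, 230, 0 → max 230
Cash regrets: 0, 210, 0, 90 → max 210
Smallest max regret = 210 → Cash.

Cash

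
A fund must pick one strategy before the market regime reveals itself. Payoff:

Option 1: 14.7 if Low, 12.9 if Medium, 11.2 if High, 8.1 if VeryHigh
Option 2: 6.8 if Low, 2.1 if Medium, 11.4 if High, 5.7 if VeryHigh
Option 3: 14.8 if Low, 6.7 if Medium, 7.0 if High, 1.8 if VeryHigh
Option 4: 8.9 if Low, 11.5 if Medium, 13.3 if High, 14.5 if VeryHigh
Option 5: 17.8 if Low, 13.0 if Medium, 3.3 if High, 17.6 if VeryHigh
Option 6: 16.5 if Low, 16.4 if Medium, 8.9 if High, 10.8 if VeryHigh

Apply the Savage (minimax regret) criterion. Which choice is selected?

Option 6

Column bests: Low=17.8, Medium=16.4, High=13.3, VeryHigh=17.6.
Option 1 regrets: 3.1, 3.5, 2.1, 9.5 → max 9.5
Option 2 regrets: 11.0, 14.3, 1.9, 11.9 → max 14.3
Option 3 regrets: 3.0, 9.7, 6.3, 15.8 → max 15.8
Option 4 regrets: 8.9, 4.9, 0.0, 3.1 → max 8.9
Option 5 regrets: 0.0, 3.4, 10.0, 0.0 → max 10.0
Option 6 regrets: 1.3, 0.0, 4.4, 6.8 → max 6.8
Smallest max regret = 6.8 → Option 6.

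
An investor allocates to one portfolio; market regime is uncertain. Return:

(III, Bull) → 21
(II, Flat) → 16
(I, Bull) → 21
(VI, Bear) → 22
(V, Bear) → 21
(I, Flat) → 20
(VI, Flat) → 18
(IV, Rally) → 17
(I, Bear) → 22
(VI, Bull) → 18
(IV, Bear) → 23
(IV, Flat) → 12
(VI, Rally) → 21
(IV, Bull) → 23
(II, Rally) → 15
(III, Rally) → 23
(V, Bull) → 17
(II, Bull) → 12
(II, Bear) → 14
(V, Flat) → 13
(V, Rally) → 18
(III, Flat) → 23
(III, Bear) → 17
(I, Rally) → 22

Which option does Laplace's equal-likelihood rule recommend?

I

Row averages: I=21.25, II=14.25, III=21, IV=18.75, V=17.25, VI=19.75
Highest average = 21.25 → I.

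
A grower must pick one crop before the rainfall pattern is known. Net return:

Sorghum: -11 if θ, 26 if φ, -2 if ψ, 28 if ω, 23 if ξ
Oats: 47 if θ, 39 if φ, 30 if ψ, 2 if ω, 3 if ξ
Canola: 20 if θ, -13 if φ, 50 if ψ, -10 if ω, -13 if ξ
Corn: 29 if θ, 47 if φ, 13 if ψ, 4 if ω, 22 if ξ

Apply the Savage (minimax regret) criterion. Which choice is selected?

Column bests: θ=47, φ=47, ψ=50, ω=28, ξ=23.
Sorghum regrets: 58, 21, 52, 0, 0 → max 58
Oats regrets: 0, 8, 20, 26, 20 → max 26
Canola regrets: 27, 60, 0, 38, 36 → max 60
Corn regrets: 18, 0, 37, 24, 1 → max 37
Smallest max regret = 26 → Oats.

Oats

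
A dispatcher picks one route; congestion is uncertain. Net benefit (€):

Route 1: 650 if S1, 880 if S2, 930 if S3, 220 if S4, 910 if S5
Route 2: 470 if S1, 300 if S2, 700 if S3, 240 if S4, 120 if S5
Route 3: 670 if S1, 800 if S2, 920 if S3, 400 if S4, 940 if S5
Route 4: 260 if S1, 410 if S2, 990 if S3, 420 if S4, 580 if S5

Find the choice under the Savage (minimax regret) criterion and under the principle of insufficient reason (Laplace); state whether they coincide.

minimax regret → Route 3; laplace → Route 3 (agree)

Column bests: S1=670, S2=880, S3=990, S4=420, S5=940.
Route 1 regrets: 20, 0, 60, 200, 30 → max 200
Route 2 regrets: 200, 580, 290, 180, 820 → max 820
Route 3 regrets: 0, 80, 70, 20, 0 → max 80
Route 4 regrets: 410, 470, 0, 0, 360 → max 470
Smallest max regret = 80 → Route 3.
Row averages: Route 1=718, Route 2=366, Route 3=746, Route 4=532
Highest average = 746 → Route 3.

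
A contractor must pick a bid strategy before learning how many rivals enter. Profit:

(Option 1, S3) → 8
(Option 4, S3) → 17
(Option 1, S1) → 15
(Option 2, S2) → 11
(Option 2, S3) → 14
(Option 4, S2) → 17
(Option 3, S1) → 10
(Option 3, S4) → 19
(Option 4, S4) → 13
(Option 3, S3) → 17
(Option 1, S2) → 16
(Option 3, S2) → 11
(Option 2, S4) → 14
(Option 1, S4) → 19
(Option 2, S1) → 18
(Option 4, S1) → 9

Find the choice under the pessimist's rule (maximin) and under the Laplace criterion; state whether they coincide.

maximin → Option 2; laplace → Option 1 (disagree)

Row minima: Option 1=8, Option 2=11, Option 3=10, Option 4=9
Best worst-case = 11 → Option 2.
Row averages: Option 1=14.5, Option 2=14.25, Option 3=14.25, Option 4=14
Highest average = 14.5 → Option 1.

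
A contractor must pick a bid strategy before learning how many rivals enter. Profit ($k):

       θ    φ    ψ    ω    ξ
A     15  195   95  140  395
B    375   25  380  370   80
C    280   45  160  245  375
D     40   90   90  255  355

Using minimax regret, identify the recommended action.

Column bests: θ=375, φ=195, ψ=380, ω=370, ξ=395.
A regrets: 360, 0, 285, 230, 0 → max 360
B regrets: 0, 170, 0, 0, 315 → max 315
C regrets: 95, 150, 220, 125, 20 → max 220
D regrets: 335, 105, 290, 115, 40 → max 335
Smallest max regret = 220 → C.

C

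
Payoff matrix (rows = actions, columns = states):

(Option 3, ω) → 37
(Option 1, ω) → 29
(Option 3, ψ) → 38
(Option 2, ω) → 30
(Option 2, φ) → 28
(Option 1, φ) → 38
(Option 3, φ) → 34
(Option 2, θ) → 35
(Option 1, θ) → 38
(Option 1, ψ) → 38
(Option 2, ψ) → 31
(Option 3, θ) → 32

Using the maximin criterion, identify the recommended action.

Option 3

Row minima: Option 1=29, Option 2=28, Option 3=32
Best worst-case = 32 → Option 3.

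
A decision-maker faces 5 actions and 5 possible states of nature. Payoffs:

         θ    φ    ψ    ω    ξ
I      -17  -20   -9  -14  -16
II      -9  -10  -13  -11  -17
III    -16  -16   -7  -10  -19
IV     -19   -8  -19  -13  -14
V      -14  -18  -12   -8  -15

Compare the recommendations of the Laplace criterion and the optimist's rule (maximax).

laplace → II; maximax → III (disagree)

Row averages: I=-15.2, II=-12, III=-13.6, IV=-14.6, V=-13.4
Highest average = -12 → II.
Row maxima: I=-9, II=-9, III=-7, IV=-8, V=-8
Best best-case = -7 → III.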